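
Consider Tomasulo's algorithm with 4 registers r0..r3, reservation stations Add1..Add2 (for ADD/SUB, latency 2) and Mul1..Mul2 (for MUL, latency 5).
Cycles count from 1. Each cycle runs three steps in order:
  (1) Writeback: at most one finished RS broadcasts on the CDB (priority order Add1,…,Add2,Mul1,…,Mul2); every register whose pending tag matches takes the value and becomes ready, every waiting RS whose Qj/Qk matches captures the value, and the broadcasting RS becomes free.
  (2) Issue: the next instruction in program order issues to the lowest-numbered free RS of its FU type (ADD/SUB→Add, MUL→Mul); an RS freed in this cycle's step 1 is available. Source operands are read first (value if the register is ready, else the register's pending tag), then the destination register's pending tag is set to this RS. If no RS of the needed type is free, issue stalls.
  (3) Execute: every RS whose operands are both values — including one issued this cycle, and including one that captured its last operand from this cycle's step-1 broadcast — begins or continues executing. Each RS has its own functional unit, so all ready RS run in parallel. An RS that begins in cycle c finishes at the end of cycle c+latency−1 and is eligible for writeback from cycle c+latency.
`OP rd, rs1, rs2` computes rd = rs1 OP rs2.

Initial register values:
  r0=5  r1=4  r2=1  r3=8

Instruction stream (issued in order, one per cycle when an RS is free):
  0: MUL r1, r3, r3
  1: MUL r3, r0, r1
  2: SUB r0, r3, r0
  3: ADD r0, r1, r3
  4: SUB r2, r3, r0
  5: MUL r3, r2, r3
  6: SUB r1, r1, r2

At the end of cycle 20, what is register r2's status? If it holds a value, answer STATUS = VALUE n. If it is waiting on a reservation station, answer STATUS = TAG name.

STATUS = VALUE -64

c1: issue MUL r1<-Mul1 | r0:5,r1:Mul1,r2:1,r3:8
c2: issue MUL r3<-Mul2 | r0:5,r1:Mul1,r2:1,r3:Mul2
c3: issue SUB r0<-Add1 | r0:Add1,r1:Mul1,r2:1,r3:Mul2
c4: issue ADD r0<-Add2 | r0:Add2,r1:Mul1,r2:1,r3:Mul2
c5: stall | r0:Add2,r1:Mul1,r2:1,r3:Mul2
c6: CDB Mul1=64; stall | r0:Add2,r1:64,r2:1,r3:Mul2
c7: stall | r0:Add2,r1:64,r2:1,r3:Mul2
c8: stall | r0:Add2,r1:64,r2:1,r3:Mul2
c9: stall | r0:Add2,r1:64,r2:1,r3:Mul2
c10: stall | r0:Add2,r1:64,r2:1,r3:Mul2
c11: CDB Mul2=320; stall | r0:Add2,r1:64,r2:1,r3:320
c12: stall | r0:Add2,r1:64,r2:1,r3:320
c13: CDB Add1=315; issue SUB r2<-Add1 | r0:Add2,r1:64,r2:Add1,r3:320
c14: CDB Add2=384; issue MUL r3<-Mul1 | r0:384,r1:64,r2:Add1,r3:Mul1
c15: issue SUB r1<-Add2 | r0:384,r1:Add2,r2:Add1,r3:Mul1
c16: CDB Add1=-64 | r0:384,r1:Add2,r2:-64,r3:Mul1
c17: - | r0:384,r1:Add2,r2:-64,r3:Mul1
c18: CDB Add2=128 | r0:384,r1:128,r2:-64,r3:Mul1
c19: - | r0:384,r1:128,r2:-64,r3:Mul1
c20: - | r0:384,r1:128,r2:-64,r3:Mul1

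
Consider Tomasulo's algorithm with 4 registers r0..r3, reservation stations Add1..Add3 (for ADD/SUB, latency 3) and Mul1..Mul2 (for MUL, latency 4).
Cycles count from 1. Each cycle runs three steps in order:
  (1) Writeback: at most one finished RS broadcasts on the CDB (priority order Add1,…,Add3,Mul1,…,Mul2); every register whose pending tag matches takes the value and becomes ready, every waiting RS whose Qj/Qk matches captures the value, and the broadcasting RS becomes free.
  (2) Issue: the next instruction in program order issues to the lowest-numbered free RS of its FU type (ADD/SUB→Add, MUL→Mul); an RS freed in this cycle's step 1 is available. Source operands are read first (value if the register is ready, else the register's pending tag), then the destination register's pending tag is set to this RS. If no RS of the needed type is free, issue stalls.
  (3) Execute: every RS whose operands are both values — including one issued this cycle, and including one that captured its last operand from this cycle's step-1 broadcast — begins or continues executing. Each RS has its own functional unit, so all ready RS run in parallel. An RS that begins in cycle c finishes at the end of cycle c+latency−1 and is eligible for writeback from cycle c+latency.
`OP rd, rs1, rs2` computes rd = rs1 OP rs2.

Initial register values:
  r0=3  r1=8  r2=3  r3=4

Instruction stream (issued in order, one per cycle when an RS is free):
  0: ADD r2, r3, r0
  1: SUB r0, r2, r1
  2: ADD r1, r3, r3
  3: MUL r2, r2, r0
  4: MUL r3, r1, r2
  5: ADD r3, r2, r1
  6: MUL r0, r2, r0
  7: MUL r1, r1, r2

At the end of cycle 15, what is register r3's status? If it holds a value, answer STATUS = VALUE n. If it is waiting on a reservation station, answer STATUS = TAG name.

  c1: issue ADD r2<-Add1  regs: r0:3,r1:8,r2:Add1,r3:4
  c2: issue SUB r0<-Add2  regs: r0:Add2,r1:8,r2:Add1,r3:4
  c3: issue ADD r1<-Add3  regs: r0:Add2,r1:Add3,r2:Add1,r3:4
  c4: CDB Add1=7; issue MUL r2<-Mul1  regs: r0:Add2,r1:Add3,r2:Mul1,r3:4
  c5: issue MUL r3<-Mul2  regs: r0:Add2,r1:Add3,r2:Mul1,r3:Mul2
  c6: CDB Add3=8; issue ADD r3<-Add1  regs: r0:Add2,r1:8,r2:Mul1,r3:Add1
  c7: CDB Add2=-1; stall  regs: r0:-1,r1:8,r2:Mul1,r3:Add1
  c8: stall  regs: r0:-1,r1:8,r2:Mul1,r3:Add1
  c9: stall  regs: r0:-1,r1:8,r2:Mul1,r3:Add1
  c10: stall  regs: r0:-1,r1:8,r2:Mul1,r3:Add1
  c11: CDB Mul1=-7; issue MUL r0<-Mul1  regs: r0:Mul1,r1:8,r2:-7,r3:Add1
  c12: stall  regs: r0:Mul1,r1:8,r2:-7,r3:Add1
  c13: stall  regs: r0:Mul1,r1:8,r2:-7,r3:Add1
  c14: CDB Add1=1; stall  regs: r0:Mul1,r1:8,r2:-7,r3:1
  c15: CDB Mul1=7; issue MUL r1<-Mul1  regs: r0:7,r1:Mul1,r2:-7,r3:1

STATUS = VALUE 1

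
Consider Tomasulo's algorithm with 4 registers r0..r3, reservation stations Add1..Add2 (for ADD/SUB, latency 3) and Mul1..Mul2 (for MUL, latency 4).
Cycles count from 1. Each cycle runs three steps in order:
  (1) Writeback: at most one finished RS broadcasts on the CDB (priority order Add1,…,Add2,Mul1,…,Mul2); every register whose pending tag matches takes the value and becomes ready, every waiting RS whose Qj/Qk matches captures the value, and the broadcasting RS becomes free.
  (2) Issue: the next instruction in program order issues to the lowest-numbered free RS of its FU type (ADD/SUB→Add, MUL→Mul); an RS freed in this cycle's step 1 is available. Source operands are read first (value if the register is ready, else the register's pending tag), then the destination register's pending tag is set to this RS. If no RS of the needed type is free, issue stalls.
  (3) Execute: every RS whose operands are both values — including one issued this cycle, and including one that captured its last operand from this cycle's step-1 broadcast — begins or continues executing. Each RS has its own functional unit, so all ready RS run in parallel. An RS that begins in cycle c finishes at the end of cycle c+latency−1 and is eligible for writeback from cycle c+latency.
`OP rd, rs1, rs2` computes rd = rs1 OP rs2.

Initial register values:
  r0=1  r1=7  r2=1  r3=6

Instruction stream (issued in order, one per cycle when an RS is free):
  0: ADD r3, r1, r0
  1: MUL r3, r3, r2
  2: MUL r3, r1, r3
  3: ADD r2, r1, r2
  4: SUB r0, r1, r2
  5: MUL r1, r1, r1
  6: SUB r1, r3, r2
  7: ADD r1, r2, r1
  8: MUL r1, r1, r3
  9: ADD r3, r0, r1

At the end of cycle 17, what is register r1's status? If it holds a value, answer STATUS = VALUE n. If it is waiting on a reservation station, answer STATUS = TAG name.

  c1: issue ADD r3<-Add1  regs: r0:1,r1:7,r2:1,r3:Add1
  c2: issue MUL r3<-Mul1  regs: r0:1,r1:7,r2:1,r3:Mul1
  c3: issue MUL r3<-Mul2  regs: r0:1,r1:7,r2:1,r3:Mul2
  c4: CDB Add1=8; issue ADD r2<-Add1  regs: r0:1,r1:7,r2:Add1,r3:Mul2
  c5: issue SUB r0<-Add2  regs: r0:Add2,r1:7,r2:Add1,r3:Mul2
  c6: stall  regs: r0:Add2,r1:7,r2:Add1,r3:Mul2
  c7: CDB Add1=8; stall  regs: r0:Add2,r1:7,r2:8,r3:Mul2
  c8: CDB Mul1=8; issue MUL r1<-Mul1  regs: r0:Add2,r1:Mul1,r2:8,r3:Mul2
  c9: issue SUB r1<-Add1  regs: r0:Add2,r1:Add1,r2:8,r3:Mul2
  c10: CDB Add2=-1; issue ADD r1<-Add2  regs: r0:-1,r1:Add2,r2:8,r3:Mul2
  c11: stall  regs: r0:-1,r1:Add2,r2:8,r3:Mul2
  c12: CDB Mul1=49; issue MUL r1<-Mul1  regs: r0:-1,r1:Mul1,r2:8,r3:Mul2
  c13: CDB Mul2=56; stall  regs: r0:-1,r1:Mul1,r2:8,r3:56
  c14: stall  regs: r0:-1,r1:Mul1,r2:8,r3:56
  c15: stall  regs: r0:-1,r1:Mul1,r2:8,r3:56
  c16: CDB Add1=48; issue ADD r3<-Add1  regs: r0:-1,r1:Mul1,r2:8,r3:Add1
  c17: -  regs: r0:-1,r1:Mul1,r2:8,r3:Add1

STATUS = TAG Mul1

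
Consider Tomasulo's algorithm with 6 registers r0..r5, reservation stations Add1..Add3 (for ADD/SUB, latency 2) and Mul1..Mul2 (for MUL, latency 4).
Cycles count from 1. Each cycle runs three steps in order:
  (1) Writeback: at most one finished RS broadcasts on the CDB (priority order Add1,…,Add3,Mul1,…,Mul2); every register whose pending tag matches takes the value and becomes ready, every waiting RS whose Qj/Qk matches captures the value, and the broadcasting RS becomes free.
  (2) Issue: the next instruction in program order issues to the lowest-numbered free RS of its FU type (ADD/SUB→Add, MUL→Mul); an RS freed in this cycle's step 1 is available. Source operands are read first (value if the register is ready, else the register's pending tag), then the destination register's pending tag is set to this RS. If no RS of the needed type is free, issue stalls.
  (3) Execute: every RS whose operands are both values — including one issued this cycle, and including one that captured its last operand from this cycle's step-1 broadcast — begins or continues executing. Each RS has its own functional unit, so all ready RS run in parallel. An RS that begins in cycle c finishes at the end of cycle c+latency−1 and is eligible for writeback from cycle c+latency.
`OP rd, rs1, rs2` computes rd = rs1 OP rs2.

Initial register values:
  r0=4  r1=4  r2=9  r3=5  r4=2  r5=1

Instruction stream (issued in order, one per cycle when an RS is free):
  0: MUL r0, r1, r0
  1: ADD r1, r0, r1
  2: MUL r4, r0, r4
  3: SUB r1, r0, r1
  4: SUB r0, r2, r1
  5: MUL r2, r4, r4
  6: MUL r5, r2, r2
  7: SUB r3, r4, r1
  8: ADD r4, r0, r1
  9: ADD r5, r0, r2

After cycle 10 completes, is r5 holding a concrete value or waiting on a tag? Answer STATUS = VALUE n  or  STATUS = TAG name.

STATUS = TAG Mul2

  c1: issue MUL r0<-Mul1  regs: r0:Mul1,r1:4,r2:9,r3:5,r4:2,r5:1
  c2: issue ADD r1<-Add1  regs: r0:Mul1,r1:Add1,r2:9,r3:5,r4:2,r5:1
  c3: issue MUL r4<-Mul2  regs: r0:Mul1,r1:Add1,r2:9,r3:5,r4:Mul2,r5:1
  c4: issue SUB r1<-Add2  regs: r0:Mul1,r1:Add2,r2:9,r3:5,r4:Mul2,r5:1
  c5: CDB Mul1=16; issue SUB r0<-Add3  regs: r0:Add3,r1:Add2,r2:9,r3:5,r4:Mul2,r5:1
  c6: issue MUL r2<-Mul1  regs: r0:Add3,r1:Add2,r2:Mul1,r3:5,r4:Mul2,r5:1
  c7: CDB Add1=20; stall  regs: r0:Add3,r1:Add2,r2:Mul1,r3:5,r4:Mul2,r5:1
  c8: stall  regs: r0:Add3,r1:Add2,r2:Mul1,r3:5,r4:Mul2,r5:1
  c9: CDB Add2=-4; stall  regs: r0:Add3,r1:-4,r2:Mul1,r3:5,r4:Mul2,r5:1
  c10: CDB Mul2=32; issue MUL r5<-Mul2  regs: r0:Add3,r1:-4,r2:Mul1,r3:5,r4:32,r5:Mul2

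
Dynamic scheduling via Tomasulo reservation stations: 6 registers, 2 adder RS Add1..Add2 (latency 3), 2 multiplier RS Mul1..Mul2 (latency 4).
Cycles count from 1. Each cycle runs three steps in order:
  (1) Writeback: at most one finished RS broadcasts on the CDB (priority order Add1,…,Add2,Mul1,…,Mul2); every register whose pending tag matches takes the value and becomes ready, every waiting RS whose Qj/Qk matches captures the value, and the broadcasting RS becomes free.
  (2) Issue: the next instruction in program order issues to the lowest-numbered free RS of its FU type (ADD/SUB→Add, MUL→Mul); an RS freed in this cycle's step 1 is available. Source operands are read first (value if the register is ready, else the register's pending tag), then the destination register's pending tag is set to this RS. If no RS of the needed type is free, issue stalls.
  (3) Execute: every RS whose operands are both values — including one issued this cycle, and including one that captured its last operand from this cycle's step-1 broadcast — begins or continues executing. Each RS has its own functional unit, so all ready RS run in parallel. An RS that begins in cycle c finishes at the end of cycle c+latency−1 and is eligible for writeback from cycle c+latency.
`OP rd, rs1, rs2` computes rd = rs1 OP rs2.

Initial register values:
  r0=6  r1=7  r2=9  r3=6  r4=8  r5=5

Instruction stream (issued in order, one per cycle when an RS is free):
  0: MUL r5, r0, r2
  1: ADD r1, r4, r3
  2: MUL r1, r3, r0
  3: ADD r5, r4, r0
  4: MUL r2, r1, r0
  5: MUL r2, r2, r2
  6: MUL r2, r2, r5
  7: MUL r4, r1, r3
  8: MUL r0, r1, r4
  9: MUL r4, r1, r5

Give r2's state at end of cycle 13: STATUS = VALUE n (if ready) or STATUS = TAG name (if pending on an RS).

STATUS = TAG Mul1

  c1: issue MUL r5<-Mul1  regs: r0:6,r1:7,r2:9,r3:6,r4:8,r5:Mul1
  c2: issue ADD r1<-Add1  regs: r0:6,r1:Add1,r2:9,r3:6,r4:8,r5:Mul1
  c3: issue MUL r1<-Mul2  regs: r0:6,r1:Mul2,r2:9,r3:6,r4:8,r5:Mul1
  c4: issue ADD r5<-Add2  regs: r0:6,r1:Mul2,r2:9,r3:6,r4:8,r5:Add2
  c5: CDB Add1=14; stall  regs: r0:6,r1:Mul2,r2:9,r3:6,r4:8,r5:Add2
  c6: CDB Mul1=54; issue MUL r2<-Mul1  regs: r0:6,r1:Mul2,r2:Mul1,r3:6,r4:8,r5:Add2
  c7: CDB Add2=14; stall  regs: r0:6,r1:Mul2,r2:Mul1,r3:6,r4:8,r5:14
  c8: CDB Mul2=36; issue MUL r2<-Mul2  regs: r0:6,r1:36,r2:Mul2,r3:6,r4:8,r5:14
  c9: stall  regs: r0:6,r1:36,r2:Mul2,r3:6,r4:8,r5:14
  c10: stall  regs: r0:6,r1:36,r2:Mul2,r3:6,r4:8,r5:14
  c11: stall  regs: r0:6,r1:36,r2:Mul2,r3:6,r4:8,r5:14
  c12: CDB Mul1=216; issue MUL r2<-Mul1  regs: r0:6,r1:36,r2:Mul1,r3:6,r4:8,r5:14
  c13: stall  regs: r0:6,r1:36,r2:Mul1,r3:6,r4:8,r5:14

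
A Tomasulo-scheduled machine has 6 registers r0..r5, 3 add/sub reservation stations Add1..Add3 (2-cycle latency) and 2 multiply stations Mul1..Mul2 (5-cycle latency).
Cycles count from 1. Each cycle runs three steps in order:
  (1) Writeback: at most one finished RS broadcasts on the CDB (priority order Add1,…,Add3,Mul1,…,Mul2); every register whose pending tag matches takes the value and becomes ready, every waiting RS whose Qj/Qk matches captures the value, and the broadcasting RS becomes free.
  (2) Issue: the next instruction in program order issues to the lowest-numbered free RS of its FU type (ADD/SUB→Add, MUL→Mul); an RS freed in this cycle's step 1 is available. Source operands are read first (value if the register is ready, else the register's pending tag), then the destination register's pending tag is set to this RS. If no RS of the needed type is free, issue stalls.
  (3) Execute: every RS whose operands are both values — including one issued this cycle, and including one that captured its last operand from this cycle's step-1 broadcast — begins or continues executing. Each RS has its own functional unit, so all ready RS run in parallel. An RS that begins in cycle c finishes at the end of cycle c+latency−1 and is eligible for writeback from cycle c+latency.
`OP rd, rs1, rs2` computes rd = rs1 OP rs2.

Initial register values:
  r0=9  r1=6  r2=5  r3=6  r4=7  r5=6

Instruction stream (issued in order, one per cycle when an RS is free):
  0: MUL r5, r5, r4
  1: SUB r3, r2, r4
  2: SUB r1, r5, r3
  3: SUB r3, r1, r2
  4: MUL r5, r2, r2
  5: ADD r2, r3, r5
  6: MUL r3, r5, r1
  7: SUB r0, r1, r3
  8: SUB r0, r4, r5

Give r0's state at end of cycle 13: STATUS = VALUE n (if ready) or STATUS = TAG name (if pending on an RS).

  c1: issue MUL r5<-Mul1  regs: r0:9,r1:6,r2:5,r3:6,r4:7,r5:Mul1
  c2: issue SUB r3<-Add1  regs: r0:9,r1:6,r2:5,r3:Add1,r4:7,r5:Mul1
  c3: issue SUB r1<-Add2  regs: r0:9,r1:Add2,r2:5,r3:Add1,r4:7,r5:Mul1
  c4: CDB Add1=-2; issue SUB r3<-Add1  regs: r0:9,r1:Add2,r2:5,r3:Add1,r4:7,r5:Mul1
  c5: issue MUL r5<-Mul2  regs: r0:9,r1:Add2,r2:5,r3:Add1,r4:7,r5:Mul2
  c6: CDB Mul1=42; issue ADD r2<-Add3  regs: r0:9,r1:Add2,r2:Add3,r3:Add1,r4:7,r5:Mul2
  c7: issue MUL r3<-Mul1  regs: r0:9,r1:Add2,r2:Add3,r3:Mul1,r4:7,r5:Mul2
  c8: CDB Add2=44; issue SUB r0<-Add2  regs: r0:Add2,r1:44,r2:Add3,r3:Mul1,r4:7,r5:Mul2
  c9: stall  regs: r0:Add2,r1:44,r2:Add3,r3:Mul1,r4:7,r5:Mul2
  c10: CDB Add1=39; issue SUB r0<-Add1  regs: r0:Add1,r1:44,r2:Add3,r3:Mul1,r4:7,r5:Mul2
  c11: CDB Mul2=25  regs: r0:Add1,r1:44,r2:Add3,r3:Mul1,r4:7,r5:25
  c12: -  regs: r0:Add1,r1:44,r2:Add3,r3:Mul1,r4:7,r5:25
  c13: CDB Add1=-18  regs: r0:-18,r1:44,r2:Add3,r3:Mul1,r4:7,r5:25

STATUS = VALUE -18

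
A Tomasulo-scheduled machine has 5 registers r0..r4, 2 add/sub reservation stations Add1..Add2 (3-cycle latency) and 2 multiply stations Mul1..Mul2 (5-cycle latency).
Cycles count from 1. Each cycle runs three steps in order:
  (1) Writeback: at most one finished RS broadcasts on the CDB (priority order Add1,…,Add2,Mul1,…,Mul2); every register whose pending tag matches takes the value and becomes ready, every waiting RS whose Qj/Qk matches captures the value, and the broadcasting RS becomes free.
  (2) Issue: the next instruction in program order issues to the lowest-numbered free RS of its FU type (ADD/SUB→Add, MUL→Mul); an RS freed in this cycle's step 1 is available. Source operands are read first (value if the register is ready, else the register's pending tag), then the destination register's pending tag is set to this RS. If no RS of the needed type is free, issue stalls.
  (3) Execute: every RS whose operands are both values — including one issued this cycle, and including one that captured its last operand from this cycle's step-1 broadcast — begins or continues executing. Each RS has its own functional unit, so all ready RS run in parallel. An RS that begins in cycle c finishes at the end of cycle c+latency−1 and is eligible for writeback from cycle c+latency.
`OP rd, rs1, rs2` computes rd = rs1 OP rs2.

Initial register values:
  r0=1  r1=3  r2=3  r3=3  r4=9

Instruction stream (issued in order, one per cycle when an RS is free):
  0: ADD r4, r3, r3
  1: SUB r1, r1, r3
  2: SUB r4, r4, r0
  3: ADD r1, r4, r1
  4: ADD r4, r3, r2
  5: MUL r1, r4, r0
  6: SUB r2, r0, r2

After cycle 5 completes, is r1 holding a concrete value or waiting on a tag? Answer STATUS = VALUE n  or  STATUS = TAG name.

  c1: issue ADD r4<-Add1  regs: r0:1,r1:3,r2:3,r3:3,r4:Add1
  c2: issue SUB r1<-Add2  regs: r0:1,r1:Add2,r2:3,r3:3,r4:Add1
  c3: stall  regs: r0:1,r1:Add2,r2:3,r3:3,r4:Add1
  c4: CDB Add1=6; issue SUB r4<-Add1  regs: r0:1,r1:Add2,r2:3,r3:3,r4:Add1
  c5: CDB Add2=0; issue ADD r1<-Add2  regs: r0:1,r1:Add2,r2:3,r3:3,r4:Add1

STATUS = TAG Add2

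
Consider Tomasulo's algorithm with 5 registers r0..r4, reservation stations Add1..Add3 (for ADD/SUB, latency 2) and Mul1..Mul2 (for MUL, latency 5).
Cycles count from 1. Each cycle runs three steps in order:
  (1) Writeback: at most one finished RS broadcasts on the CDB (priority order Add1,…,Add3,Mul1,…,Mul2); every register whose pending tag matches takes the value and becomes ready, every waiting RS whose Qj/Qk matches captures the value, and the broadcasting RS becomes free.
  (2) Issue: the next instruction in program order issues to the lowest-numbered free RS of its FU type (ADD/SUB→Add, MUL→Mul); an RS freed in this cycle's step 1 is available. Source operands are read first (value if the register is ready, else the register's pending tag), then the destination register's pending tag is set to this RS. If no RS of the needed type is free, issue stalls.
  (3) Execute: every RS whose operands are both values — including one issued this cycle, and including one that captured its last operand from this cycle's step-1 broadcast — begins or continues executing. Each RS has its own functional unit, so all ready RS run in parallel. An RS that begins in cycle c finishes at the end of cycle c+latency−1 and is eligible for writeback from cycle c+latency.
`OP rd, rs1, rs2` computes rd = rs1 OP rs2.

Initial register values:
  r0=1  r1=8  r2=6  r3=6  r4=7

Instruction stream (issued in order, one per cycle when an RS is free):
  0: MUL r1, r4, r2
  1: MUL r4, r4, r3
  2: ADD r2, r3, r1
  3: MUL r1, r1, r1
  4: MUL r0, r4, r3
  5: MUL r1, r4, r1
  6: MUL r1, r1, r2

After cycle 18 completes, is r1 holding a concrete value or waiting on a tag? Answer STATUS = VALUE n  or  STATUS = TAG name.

  c1: issue MUL r1<-Mul1  regs: r0:1,r1:Mul1,r2:6,r3:6,r4:7
  c2: issue MUL r4<-Mul2  regs: r0:1,r1:Mul1,r2:6,r3:6,r4:Mul2
  c3: issue ADD r2<-Add1  regs: r0:1,r1:Mul1,r2:Add1,r3:6,r4:Mul2
  c4: stall  regs: r0:1,r1:Mul1,r2:Add1,r3:6,r4:Mul2
  c5: stall  regs: r0:1,r1:Mul1,r2:Add1,r3:6,r4:Mul2
  c6: CDB Mul1=42; issue MUL r1<-Mul1  regs: r0:1,r1:Mul1,r2:Add1,r3:6,r4:Mul2
  c7: CDB Mul2=42; issue MUL r0<-Mul2  regs: r0:Mul2,r1:Mul1,r2:Add1,r3:6,r4:42
  c8: CDB Add1=48; stall  regs: r0:Mul2,r1:Mul1,r2:48,r3:6,r4:42
  c9: stall  regs: r0:Mul2,r1:Mul1,r2:48,r3:6,r4:42
  c10: stall  regs: r0:Mul2,r1:Mul1,r2:48,r3:6,r4:42
  c11: CDB Mul1=1764; issue MUL r1<-Mul1  regs: r0:Mul2,r1:Mul1,r2:48,r3:6,r4:42
  c12: CDB Mul2=252; issue MUL r1<-Mul2  regs: r0:252,r1:Mul2,r2:48,r3:6,r4:42
  c13: -  regs: r0:252,r1:Mul2,r2:48,r3:6,r4:42
  c14: -  regs: r0:252,r1:Mul2,r2:48,r3:6,r4:42
  c15: -  regs: r0:252,r1:Mul2,r2:48,r3:6,r4:42
  c16: CDB Mul1=74088  regs: r0:252,r1:Mul2,r2:48,r3:6,r4:42
  c17: -  regs: r0:252,r1:Mul2,r2:48,r3:6,r4:42
  c18: -  regs: r0:252,r1:Mul2,r2:48,r3:6,r4:42

STATUS = TAG Mul2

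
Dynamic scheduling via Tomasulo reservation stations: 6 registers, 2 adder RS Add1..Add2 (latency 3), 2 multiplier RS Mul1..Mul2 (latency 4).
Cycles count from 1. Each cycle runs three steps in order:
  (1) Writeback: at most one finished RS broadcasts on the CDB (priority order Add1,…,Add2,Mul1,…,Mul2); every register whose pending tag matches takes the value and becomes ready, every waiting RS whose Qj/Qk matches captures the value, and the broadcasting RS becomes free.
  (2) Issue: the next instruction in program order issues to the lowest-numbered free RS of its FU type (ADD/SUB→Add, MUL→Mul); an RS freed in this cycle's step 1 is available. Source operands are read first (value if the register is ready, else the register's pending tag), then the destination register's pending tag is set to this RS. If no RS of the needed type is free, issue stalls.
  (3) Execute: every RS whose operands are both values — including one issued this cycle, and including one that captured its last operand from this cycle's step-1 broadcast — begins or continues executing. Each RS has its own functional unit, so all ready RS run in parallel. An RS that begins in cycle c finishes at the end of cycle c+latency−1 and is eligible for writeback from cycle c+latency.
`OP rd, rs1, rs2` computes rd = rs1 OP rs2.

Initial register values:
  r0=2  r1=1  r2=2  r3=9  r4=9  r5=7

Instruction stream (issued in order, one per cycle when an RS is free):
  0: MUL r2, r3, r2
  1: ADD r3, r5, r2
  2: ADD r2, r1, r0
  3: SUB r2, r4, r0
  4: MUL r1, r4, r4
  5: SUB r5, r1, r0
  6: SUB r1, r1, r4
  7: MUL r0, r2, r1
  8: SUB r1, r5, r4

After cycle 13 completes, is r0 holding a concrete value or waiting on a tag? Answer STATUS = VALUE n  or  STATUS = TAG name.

cycle 1: issue MUL r2<-Mul1 // r0:2,r1:1,r2:Mul1,r3:9,r4:9,r5:7
cycle 2: issue ADD r3<-Add1 // r0:2,r1:1,r2:Mul1,r3:Add1,r4:9,r5:7
cycle 3: issue ADD r2<-Add2 // r0:2,r1:1,r2:Add2,r3:Add1,r4:9,r5:7
cycle 4: stall // r0:2,r1:1,r2:Add2,r3:Add1,r4:9,r5:7
cycle 5: CDB Mul1=18; stall // r0:2,r1:1,r2:Add2,r3:Add1,r4:9,r5:7
cycle 6: CDB Add2=3; issue SUB r2<-Add2 // r0:2,r1:1,r2:Add2,r3:Add1,r4:9,r5:7
cycle 7: issue MUL r1<-Mul1 // r0:2,r1:Mul1,r2:Add2,r3:Add1,r4:9,r5:7
cycle 8: CDB Add1=25; issue SUB r5<-Add1 // r0:2,r1:Mul1,r2:Add2,r3:25,r4:9,r5:Add1
cycle 9: CDB Add2=7; issue SUB r1<-Add2 // r0:2,r1:Add2,r2:7,r3:25,r4:9,r5:Add1
cycle 10: issue MUL r0<-Mul2 // r0:Mul2,r1:Add2,r2:7,r3:25,r4:9,r5:Add1
cycle 11: CDB Mul1=81; stall // r0:Mul2,r1:Add2,r2:7,r3:25,r4:9,r5:Add1
cycle 12: stall // r0:Mul2,r1:Add2,r2:7,r3:25,r4:9,r5:Add1
cycle 13: stall // r0:Mul2,r1:Add2,r2:7,r3:25,r4:9,r5:Add1

STATUS = TAG Mul2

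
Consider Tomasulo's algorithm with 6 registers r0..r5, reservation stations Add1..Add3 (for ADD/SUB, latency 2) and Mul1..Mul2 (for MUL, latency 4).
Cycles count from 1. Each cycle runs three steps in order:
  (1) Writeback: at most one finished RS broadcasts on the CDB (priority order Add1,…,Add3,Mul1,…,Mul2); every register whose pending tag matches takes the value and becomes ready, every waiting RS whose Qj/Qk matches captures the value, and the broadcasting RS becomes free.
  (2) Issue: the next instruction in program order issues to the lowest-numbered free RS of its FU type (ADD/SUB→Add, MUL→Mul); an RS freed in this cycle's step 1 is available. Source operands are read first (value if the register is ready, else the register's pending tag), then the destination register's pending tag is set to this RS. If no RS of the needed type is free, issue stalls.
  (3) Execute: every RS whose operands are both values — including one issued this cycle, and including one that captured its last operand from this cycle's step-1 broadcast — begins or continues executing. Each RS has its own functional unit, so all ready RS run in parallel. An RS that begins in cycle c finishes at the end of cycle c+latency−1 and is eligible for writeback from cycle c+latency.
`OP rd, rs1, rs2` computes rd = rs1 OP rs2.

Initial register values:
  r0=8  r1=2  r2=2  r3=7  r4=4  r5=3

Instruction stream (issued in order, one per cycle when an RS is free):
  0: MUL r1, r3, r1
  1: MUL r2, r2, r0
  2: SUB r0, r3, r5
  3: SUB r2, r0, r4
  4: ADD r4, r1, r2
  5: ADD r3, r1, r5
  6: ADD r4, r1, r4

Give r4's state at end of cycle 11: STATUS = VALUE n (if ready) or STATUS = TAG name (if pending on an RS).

c1: issue MUL r1<-Mul1 | r0:8,r1:Mul1,r2:2,r3:7,r4:4,r5:3
c2: issue MUL r2<-Mul2 | r0:8,r1:Mul1,r2:Mul2,r3:7,r4:4,r5:3
c3: issue SUB r0<-Add1 | r0:Add1,r1:Mul1,r2:Mul2,r3:7,r4:4,r5:3
c4: issue SUB r2<-Add2 | r0:Add1,r1:Mul1,r2:Add2,r3:7,r4:4,r5:3
c5: CDB Add1=4; issue ADD r4<-Add1 | r0:4,r1:Mul1,r2:Add2,r3:7,r4:Add1,r5:3
c6: CDB Mul1=14; issue ADD r3<-Add3 | r0:4,r1:14,r2:Add2,r3:Add3,r4:Add1,r5:3
c7: CDB Add2=0; issue ADD r4<-Add2 | r0:4,r1:14,r2:0,r3:Add3,r4:Add2,r5:3
c8: CDB Add3=17 | r0:4,r1:14,r2:0,r3:17,r4:Add2,r5:3
c9: CDB Add1=14 | r0:4,r1:14,r2:0,r3:17,r4:Add2,r5:3
c10: CDB Mul2=16 | r0:4,r1:14,r2:0,r3:17,r4:Add2,r5:3
c11: CDB Add2=28 | r0:4,r1:14,r2:0,r3:17,r4:28,r5:3

STATUS = VALUE 28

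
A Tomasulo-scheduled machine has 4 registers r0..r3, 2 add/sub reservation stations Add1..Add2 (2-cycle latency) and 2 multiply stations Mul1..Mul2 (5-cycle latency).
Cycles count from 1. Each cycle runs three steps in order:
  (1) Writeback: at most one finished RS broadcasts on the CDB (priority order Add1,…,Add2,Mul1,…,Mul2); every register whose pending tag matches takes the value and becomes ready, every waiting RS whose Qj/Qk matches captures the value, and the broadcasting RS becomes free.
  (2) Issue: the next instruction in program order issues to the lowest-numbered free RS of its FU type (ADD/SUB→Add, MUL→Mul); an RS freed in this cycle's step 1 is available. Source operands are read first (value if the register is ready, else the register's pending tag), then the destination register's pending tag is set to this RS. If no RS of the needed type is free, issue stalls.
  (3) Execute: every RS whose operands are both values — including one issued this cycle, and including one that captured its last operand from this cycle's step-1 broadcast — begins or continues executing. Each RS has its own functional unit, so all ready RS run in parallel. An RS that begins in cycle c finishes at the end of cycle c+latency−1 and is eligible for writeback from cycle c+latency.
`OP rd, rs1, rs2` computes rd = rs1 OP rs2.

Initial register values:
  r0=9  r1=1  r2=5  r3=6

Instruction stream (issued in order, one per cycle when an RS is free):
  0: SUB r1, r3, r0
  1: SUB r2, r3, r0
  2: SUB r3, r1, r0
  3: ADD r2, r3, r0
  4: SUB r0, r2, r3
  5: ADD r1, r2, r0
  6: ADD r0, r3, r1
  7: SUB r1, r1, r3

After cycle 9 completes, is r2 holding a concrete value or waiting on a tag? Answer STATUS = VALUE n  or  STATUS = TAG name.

cycle 1: issue SUB r1<-Add1 // r0:9,r1:Add1,r2:5,r3:6
cycle 2: issue SUB r2<-Add2 // r0:9,r1:Add1,r2:Add2,r3:6
cycle 3: CDB Add1=-3; issue SUB r3<-Add1 // r0:9,r1:-3,r2:Add2,r3:Add1
cycle 4: CDB Add2=-3; issue ADD r2<-Add2 // r0:9,r1:-3,r2:Add2,r3:Add1
cycle 5: CDB Add1=-12; issue SUB r0<-Add1 // r0:Add1,r1:-3,r2:Add2,r3:-12
cycle 6: stall // r0:Add1,r1:-3,r2:Add2,r3:-12
cycle 7: CDB Add2=-3; issue ADD r1<-Add2 // r0:Add1,r1:Add2,r2:-3,r3:-12
cycle 8: stall // r0:Add1,r1:Add2,r2:-3,r3:-12
cycle 9: CDB Add1=9; issue ADD r0<-Add1 // r0:Add1,r1:Add2,r2:-3,r3:-12

STATUS = VALUE -3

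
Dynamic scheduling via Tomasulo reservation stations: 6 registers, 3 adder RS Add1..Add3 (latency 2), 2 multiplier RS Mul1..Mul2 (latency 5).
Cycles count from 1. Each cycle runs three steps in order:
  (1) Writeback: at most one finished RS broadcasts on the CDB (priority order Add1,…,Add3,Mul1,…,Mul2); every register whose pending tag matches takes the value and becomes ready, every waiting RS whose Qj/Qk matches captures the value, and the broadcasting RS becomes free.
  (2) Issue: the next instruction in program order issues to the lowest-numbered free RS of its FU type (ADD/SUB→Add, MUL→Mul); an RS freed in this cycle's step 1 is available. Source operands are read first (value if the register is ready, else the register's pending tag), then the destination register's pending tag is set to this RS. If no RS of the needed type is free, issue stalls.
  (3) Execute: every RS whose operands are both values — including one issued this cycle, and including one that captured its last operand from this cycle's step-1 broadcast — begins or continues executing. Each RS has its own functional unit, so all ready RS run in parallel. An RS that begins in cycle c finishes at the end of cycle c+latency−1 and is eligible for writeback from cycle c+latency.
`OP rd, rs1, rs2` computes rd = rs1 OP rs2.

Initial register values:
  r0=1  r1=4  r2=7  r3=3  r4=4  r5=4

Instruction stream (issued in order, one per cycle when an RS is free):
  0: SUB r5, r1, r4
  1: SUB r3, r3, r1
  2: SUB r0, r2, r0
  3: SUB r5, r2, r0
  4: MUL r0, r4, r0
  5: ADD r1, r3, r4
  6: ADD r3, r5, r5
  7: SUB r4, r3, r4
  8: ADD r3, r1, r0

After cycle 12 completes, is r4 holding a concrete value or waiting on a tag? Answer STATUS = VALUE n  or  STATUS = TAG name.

  c1: issue SUB r5<-Add1  regs: r0:1,r1:4,r2:7,r3:3,r4:4,r5:Add1
  c2: issue SUB r3<-Add2  regs: r0:1,r1:4,r2:7,r3:Add2,r4:4,r5:Add1
  c3: CDB Add1=0; issue SUB r0<-Add1  regs: r0:Add1,r1:4,r2:7,r3:Add2,r4:4,r5:0
  c4: CDB Add2=-1; issue SUB r5<-Add2  regs: r0:Add1,r1:4,r2:7,r3:-1,r4:4,r5:Add2
  c5: CDB Add1=6; issue MUL r0<-Mul1  regs: r0:Mul1,r1:4,r2:7,r3:-1,r4:4,r5:Add2
  c6: issue ADD r1<-Add1  regs: r0:Mul1,r1:Add1,r2:7,r3:-1,r4:4,r5:Add2
  c7: CDB Add2=1; issue ADD r3<-Add2  regs: r0:Mul1,r1:Add1,r2:7,r3:Add2,r4:4,r5:1
  c8: CDB Add1=3; issue SUB r4<-Add1  regs: r0:Mul1,r1:3,r2:7,r3:Add2,r4:Add1,r5:1
  c9: CDB Add2=2; issue ADD r3<-Add2  regs: r0:Mul1,r1:3,r2:7,r3:Add2,r4:Add1,r5:1
  c10: CDB Mul1=24  regs: r0:24,r1:3,r2:7,r3:Add2,r4:Add1,r5:1
  c11: CDB Add1=-2  regs: r0:24,r1:3,r2:7,r3:Add2,r4:-2,r5:1
  c12: CDB Add2=27  regs: r0:24,r1:3,r2:7,r3:27,r4:-2,r5:1

STATUS = VALUE -2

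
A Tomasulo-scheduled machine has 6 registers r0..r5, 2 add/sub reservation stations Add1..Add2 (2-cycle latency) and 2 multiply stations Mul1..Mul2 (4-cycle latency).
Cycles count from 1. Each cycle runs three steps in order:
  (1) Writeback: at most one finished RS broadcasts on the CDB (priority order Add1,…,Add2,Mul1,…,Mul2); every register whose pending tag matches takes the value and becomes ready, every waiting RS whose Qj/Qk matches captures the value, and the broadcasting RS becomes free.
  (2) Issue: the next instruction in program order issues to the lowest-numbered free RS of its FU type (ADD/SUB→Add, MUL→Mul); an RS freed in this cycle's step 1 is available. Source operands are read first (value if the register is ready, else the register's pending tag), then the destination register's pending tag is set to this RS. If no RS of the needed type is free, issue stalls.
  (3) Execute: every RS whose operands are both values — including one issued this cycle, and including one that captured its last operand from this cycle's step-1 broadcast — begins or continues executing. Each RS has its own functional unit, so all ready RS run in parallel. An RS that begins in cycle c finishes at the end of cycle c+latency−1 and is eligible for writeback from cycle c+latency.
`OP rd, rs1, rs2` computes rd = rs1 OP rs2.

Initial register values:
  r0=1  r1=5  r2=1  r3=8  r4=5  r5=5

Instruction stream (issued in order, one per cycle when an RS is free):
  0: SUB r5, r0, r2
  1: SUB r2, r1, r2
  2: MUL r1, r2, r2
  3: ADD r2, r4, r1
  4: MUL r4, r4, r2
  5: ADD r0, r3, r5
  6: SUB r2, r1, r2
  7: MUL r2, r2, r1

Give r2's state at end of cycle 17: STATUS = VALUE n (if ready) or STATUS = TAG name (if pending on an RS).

cycle 1: issue SUB r5<-Add1 // r0:1,r1:5,r2:1,r3:8,r4:5,r5:Add1
cycle 2: issue SUB r2<-Add2 // r0:1,r1:5,r2:Add2,r3:8,r4:5,r5:Add1
cycle 3: CDB Add1=0; issue MUL r1<-Mul1 // r0:1,r1:Mul1,r2:Add2,r3:8,r4:5,r5:0
cycle 4: CDB Add2=4; issue ADD r2<-Add1 // r0:1,r1:Mul1,r2:Add1,r3:8,r4:5,r5:0
cycle 5: issue MUL r4<-Mul2 // r0:1,r1:Mul1,r2:Add1,r3:8,r4:Mul2,r5:0
cycle 6: issue ADD r0<-Add2 // r0:Add2,r1:Mul1,r2:Add1,r3:8,r4:Mul2,r5:0
cycle 7: stall // r0:Add2,r1:Mul1,r2:Add1,r3:8,r4:Mul2,r5:0
cycle 8: CDB Add2=8; issue SUB r2<-Add2 // r0:8,r1:Mul1,r2:Add2,r3:8,r4:Mul2,r5:0
cycle 9: CDB Mul1=16; issue MUL r2<-Mul1 // r0:8,r1:16,r2:Mul1,r3:8,r4:Mul2,r5:0
cycle 10: - // r0:8,r1:16,r2:Mul1,r3:8,r4:Mul2,r5:0
cycle 11: CDB Add1=21 // r0:8,r1:16,r2:Mul1,r3:8,r4:Mul2,r5:0
cycle 12: - // r0:8,r1:16,r2:Mul1,r3:8,r4:Mul2,r5:0
cycle 13: CDB Add2=-5 // r0:8,r1:16,r2:Mul1,r3:8,r4:Mul2,r5:0
cycle 14: - // r0:8,r1:16,r2:Mul1,r3:8,r4:Mul2,r5:0
cycle 15: CDB Mul2=105 // r0:8,r1:16,r2:Mul1,r3:8,r4:105,r5:0
cycle 16: - // r0:8,r1:16,r2:Mul1,r3:8,r4:105,r5:0
cycle 17: CDB Mul1=-80 // r0:8,r1:16,r2:-80,r3:8,r4:105,r5:0

STATUS = VALUE -80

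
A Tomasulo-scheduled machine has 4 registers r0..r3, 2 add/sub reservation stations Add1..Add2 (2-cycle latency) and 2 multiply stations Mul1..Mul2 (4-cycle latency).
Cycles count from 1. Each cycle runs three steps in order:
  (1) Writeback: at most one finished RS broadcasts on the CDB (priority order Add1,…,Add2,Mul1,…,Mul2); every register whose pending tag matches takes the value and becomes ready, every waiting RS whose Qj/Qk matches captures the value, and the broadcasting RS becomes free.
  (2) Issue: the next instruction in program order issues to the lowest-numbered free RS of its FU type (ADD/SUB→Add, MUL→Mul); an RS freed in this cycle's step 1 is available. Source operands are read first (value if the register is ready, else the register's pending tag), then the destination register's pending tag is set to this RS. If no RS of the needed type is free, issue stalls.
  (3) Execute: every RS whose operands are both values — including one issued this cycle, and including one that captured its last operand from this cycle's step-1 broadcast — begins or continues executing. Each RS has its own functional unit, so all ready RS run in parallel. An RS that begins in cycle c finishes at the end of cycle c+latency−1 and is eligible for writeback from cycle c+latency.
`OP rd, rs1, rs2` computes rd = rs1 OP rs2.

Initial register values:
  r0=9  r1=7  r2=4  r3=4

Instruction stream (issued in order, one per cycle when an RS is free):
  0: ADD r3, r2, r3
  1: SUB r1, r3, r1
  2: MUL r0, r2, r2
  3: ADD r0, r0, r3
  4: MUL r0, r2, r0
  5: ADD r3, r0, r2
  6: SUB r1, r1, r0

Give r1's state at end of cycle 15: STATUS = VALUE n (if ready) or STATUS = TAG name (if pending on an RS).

cycle 1: issue ADD r3<-Add1 // r0:9,r1:7,r2:4,r3:Add1
cycle 2: issue SUB r1<-Add2 // r0:9,r1:Add2,r2:4,r3:Add1
cycle 3: CDB Add1=8; issue MUL r0<-Mul1 // r0:Mul1,r1:Add2,r2:4,r3:8
cycle 4: issue ADD r0<-Add1 // r0:Add1,r1:Add2,r2:4,r3:8
cycle 5: CDB Add2=1; issue MUL r0<-Mul2 // r0:Mul2,r1:1,r2:4,r3:8
cycle 6: issue ADD r3<-Add2 // r0:Mul2,r1:1,r2:4,r3:Add2
cycle 7: CDB Mul1=16; stall // r0:Mul2,r1:1,r2:4,r3:Add2
cycle 8: stall // r0:Mul2,r1:1,r2:4,r3:Add2
cycle 9: CDB Add1=24; issue SUB r1<-Add1 // r0:Mul2,r1:Add1,r2:4,r3:Add2
cycle 10: - // r0:Mul2,r1:Add1,r2:4,r3:Add2
cycle 11: - // r0:Mul2,r1:Add1,r2:4,r3:Add2
cycle 12: - // r0:Mul2,r1:Add1,r2:4,r3:Add2
cycle 13: CDB Mul2=96 // r0:96,r1:Add1,r2:4,r3:Add2
cycle 14: - // r0:96,r1:Add1,r2:4,r3:Add2
cycle 15: CDB Add1=-95 // r0:96,r1:-95,r2:4,r3:Add2

STATUS = VALUE -95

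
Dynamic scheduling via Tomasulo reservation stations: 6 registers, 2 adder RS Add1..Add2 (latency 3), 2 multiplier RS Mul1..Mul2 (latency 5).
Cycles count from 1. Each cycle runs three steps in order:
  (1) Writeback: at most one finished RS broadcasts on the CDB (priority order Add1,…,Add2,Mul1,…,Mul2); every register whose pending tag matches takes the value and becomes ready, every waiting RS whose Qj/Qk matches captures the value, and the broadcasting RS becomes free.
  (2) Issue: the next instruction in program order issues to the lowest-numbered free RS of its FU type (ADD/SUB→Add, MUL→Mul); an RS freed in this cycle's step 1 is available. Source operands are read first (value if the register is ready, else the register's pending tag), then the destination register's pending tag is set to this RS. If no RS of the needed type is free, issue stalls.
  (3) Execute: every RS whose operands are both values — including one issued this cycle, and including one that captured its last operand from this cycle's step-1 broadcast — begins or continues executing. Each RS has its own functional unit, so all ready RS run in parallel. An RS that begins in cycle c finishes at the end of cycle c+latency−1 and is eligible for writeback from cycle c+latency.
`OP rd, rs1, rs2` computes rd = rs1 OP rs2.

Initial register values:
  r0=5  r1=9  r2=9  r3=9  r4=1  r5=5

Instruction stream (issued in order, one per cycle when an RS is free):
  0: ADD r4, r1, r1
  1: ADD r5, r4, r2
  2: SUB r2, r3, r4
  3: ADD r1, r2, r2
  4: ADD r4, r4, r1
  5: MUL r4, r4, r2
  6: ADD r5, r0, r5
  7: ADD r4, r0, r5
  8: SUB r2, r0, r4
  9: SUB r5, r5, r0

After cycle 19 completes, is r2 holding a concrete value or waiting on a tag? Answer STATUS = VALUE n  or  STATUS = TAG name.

cycle 1: issue ADD r4<-Add1 // r0:5,r1:9,r2:9,r3:9,r4:Add1,r5:5
cycle 2: issue ADD r5<-Add2 // r0:5,r1:9,r2:9,r3:9,r4:Add1,r5:Add2
cycle 3: stall // r0:5,r1:9,r2:9,r3:9,r4:Add1,r5:Add2
cycle 4: CDB Add1=18; issue SUB r2<-Add1 // r0:5,r1:9,r2:Add1,r3:9,r4:18,r5:Add2
cycle 5: stall // r0:5,r1:9,r2:Add1,r3:9,r4:18,r5:Add2
cycle 6: stall // r0:5,r1:9,r2:Add1,r3:9,r4:18,r5:Add2
cycle 7: CDB Add1=-9; issue ADD r1<-Add1 // r0:5,r1:Add1,r2:-9,r3:9,r4:18,r5:Add2
cycle 8: CDB Add2=27; issue ADD r4<-Add2 // r0:5,r1:Add1,r2:-9,r3:9,r4:Add2,r5:27
cycle 9: issue MUL r4<-Mul1 // r0:5,r1:Add1,r2:-9,r3:9,r4:Mul1,r5:27
cycle 10: CDB Add1=-18; issue ADD r5<-Add1 // r0:5,r1:-18,r2:-9,r3:9,r4:Mul1,r5:Add1
cycle 11: stall // r0:5,r1:-18,r2:-9,r3:9,r4:Mul1,r5:Add1
cycle 12: stall // r0:5,r1:-18,r2:-9,r3:9,r4:Mul1,r5:Add1
cycle 13: CDB Add1=32; issue ADD r4<-Add1 // r0:5,r1:-18,r2:-9,r3:9,r4:Add1,r5:32
cycle 14: CDB Add2=0; issue SUB r2<-Add2 // r0:5,r1:-18,r2:Add2,r3:9,r4:Add1,r5:32
cycle 15: stall // r0:5,r1:-18,r2:Add2,r3:9,r4:Add1,r5:32
cycle 16: CDB Add1=37; issue SUB r5<-Add1 // r0:5,r1:-18,r2:Add2,r3:9,r4:37,r5:Add1
cycle 17: - // r0:5,r1:-18,r2:Add2,r3:9,r4:37,r5:Add1
cycle 18: - // r0:5,r1:-18,r2:Add2,r3:9,r4:37,r5:Add1
cycle 19: CDB Add1=27 // r0:5,r1:-18,r2:Add2,r3:9,r4:37,r5:27

STATUS = TAG Add2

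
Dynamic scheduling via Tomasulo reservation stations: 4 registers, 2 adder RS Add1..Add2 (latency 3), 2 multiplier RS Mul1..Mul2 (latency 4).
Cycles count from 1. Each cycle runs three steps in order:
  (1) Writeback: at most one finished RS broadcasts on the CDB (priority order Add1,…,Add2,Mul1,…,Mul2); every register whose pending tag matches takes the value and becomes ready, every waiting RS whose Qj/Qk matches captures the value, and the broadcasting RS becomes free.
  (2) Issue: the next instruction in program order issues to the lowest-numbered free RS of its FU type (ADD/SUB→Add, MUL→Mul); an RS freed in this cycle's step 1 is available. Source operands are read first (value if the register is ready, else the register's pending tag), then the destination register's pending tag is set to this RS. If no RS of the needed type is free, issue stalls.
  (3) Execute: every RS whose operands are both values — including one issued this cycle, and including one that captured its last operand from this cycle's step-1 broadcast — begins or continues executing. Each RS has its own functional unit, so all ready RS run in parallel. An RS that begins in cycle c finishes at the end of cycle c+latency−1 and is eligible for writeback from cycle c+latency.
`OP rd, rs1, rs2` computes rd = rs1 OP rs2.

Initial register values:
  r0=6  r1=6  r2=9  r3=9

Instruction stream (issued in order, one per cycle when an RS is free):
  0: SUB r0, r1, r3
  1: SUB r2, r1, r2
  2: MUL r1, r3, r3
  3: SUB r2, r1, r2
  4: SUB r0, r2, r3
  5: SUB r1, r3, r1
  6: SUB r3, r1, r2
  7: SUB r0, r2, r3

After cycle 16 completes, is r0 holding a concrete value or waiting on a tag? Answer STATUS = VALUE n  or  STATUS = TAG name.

cycle 1: issue SUB r0<-Add1 // r0:Add1,r1:6,r2:9,r3:9
cycle 2: issue SUB r2<-Add2 // r0:Add1,r1:6,r2:Add2,r3:9
cycle 3: issue MUL r1<-Mul1 // r0:Add1,r1:Mul1,r2:Add2,r3:9
cycle 4: CDB Add1=-3; issue SUB r2<-Add1 // r0:-3,r1:Mul1,r2:Add1,r3:9
cycle 5: CDB Add2=-3; issue SUB r0<-Add2 // r0:Add2,r1:Mul1,r2:Add1,r3:9
cycle 6: stall // r0:Add2,r1:Mul1,r2:Add1,r3:9
cycle 7: CDB Mul1=81; stall // r0:Add2,r1:81,r2:Add1,r3:9
cycle 8: stall // r0:Add2,r1:81,r2:Add1,r3:9
cycle 9: stall // r0:Add2,r1:81,r2:Add1,r3:9
cycle 10: CDB Add1=84; issue SUB r1<-Add1 // r0:Add2,r1:Add1,r2:84,r3:9
cycle 11: stall // r0:Add2,r1:Add1,r2:84,r3:9
cycle 12: stall // r0:Add2,r1:Add1,r2:84,r3:9
cycle 13: CDB Add1=-72; issue SUB r3<-Add1 // r0:Add2,r1:-72,r2:84,r3:Add1
cycle 14: CDB Add2=75; issue SUB r0<-Add2 // r0:Add2,r1:-72,r2:84,r3:Add1
cycle 15: - // r0:Add2,r1:-72,r2:84,r3:Add1
cycle 16: CDB Add1=-156 // r0:Add2,r1:-72,r2:84,r3:-156

STATUS = TAG Add2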